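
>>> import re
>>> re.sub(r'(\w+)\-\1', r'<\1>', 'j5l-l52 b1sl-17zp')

'j5<l>52 b1sl-17zp'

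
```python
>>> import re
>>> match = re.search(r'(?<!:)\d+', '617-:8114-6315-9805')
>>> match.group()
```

'617'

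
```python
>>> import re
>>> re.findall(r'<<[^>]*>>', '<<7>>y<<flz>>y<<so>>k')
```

['<<7>>', '<<flz>>', '<<so>>']

`findall` yields the raw match text (3 of them) because the pattern has no groups.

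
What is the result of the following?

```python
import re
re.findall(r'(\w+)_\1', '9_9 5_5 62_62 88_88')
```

['9', '5', '62', '88']

A backreference is literal: `\1` must see the identical characters the first group matched.
Scanning left to right: at [0:3] match '9_9', group 1 = '9'; at [4:7] match '5_5', group 1 = '5'; at [8:13] match '62_62', group 1 = '62'; at [14:19] match '88_88', group 1 = '88'.
With a single group, `findall` returns only what that group captured — 4 items.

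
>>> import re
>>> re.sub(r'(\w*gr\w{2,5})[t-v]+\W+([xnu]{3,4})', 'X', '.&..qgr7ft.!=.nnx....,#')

Pattern: zero or more of a word character, then the literal 'gr', then 2 to 5 of a word character (captured); then one or more of a character in [t-v]; then one or more of a non-word character; then 3 to 4 of one of [xnu] (captured).
Matches: at [4:17] → 'qgr7ft.!=.nnx'.
`sub` substitutes 'X' at each match site.

'.&..X....,#'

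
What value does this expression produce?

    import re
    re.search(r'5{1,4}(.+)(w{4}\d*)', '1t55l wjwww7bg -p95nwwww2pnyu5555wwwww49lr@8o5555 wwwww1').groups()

('l wjwww7bg -p95nwwww2pnyu5555wwwww49lr@8o5555 w', 'wwww1')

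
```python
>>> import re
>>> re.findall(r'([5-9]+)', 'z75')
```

['75']

This matches one or more of a character in [5-9] (captured).
Scanning left to right: at [1:3] match '75', group 1 = '75'.
One capturing group, so `findall` returns just the captured substring from the one match — 1 in all.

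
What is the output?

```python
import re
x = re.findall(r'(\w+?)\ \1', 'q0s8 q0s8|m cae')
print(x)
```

['q0s8']

`\1` is not a pattern — it's the concrete string captured by group 1, re-applied verbatim.
Because there's exactly one group, `findall` drops the full match and keeps group 1 from the one hit.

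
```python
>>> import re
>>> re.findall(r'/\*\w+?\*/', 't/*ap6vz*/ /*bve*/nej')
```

['/*ap6vz*/', '/*bve*/']

With no groups in the pattern, `findall` gives back each whole match — 2 here.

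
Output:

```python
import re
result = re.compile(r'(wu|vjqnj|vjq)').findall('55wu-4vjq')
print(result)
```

['wu', 'vjq']

Matches: at [2:4] match 'wu', group 1 = 'wu'; at [6:9] match 'vjq', group 1 = 'vjq'.
With a single group, `findall` returns only what that group captured — 2 items.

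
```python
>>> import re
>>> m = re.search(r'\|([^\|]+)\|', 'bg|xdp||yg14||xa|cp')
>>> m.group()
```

'|xdp|'

`re.search` tries every starting position until one works.
The match spans [2:7] → '|xdp|'.
Captured: group 1 = 'xdp'.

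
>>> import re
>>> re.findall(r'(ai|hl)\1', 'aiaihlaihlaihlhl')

['ai', 'hl']

`\1` has to match the exact text group 1 already captured.
One capturing group, so `findall` returns just the captured substring from each match — 2 in all.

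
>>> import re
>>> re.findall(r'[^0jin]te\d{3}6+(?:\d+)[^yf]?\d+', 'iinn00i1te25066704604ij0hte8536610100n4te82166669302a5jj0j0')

This matches any character except [0jin], then the literal 'te', then exactly 3 of a digit; then one or more of a literal '6'; then one or more of a digit (non-capturing group); then optionally any character except [yf], then one or more of a digit.
Walking the string: at [7:21] → '1te25066704604'; at [24:39] → 'hte8536610100n4'.
No capturing groups, so `findall` returns the 2 full match strings.

['1te25066704604', 'hte8536610100n4']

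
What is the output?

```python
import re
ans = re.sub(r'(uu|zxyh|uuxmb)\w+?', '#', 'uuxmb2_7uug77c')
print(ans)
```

Alternation tries branches left to right and keeps the first one that lets the overall match succeed at that position.
`sub` substitutes '#' at each match site.

#mb2_7#77c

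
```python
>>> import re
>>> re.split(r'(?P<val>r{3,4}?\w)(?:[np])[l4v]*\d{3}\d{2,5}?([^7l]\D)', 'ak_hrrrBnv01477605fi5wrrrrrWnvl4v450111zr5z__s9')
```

The pattern matches 3 to 4 of a literal 'r' (lazy), then a word character (captured as 'val'); then one of [np] (non-capturing group); then zero or more of one of [l4v], then exactly 3 of a digit, then 2 to 5 of a digit (lazy); then any character except [7l], then a non-digit (captured).
Matches to split on: at [4:19] → 'rrrBnv01477605f'; at [23:41] → 'rrrrWnvl4v450111zr'.
Because the pattern has a capturing group, `split` also inserts each captured text between the pieces.

['ak_h', 'rrrB', '5f', 'i5wr', 'rrrrW', 'zr', '5z__s9']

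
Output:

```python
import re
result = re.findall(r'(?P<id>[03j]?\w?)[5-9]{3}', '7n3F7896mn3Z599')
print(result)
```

['3F', '3Z']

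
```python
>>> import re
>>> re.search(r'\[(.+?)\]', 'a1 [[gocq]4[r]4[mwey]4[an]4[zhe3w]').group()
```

'[[gocq]'

A non-greedy quantifier consumes as few characters as it can — just enough that the remainder of the pattern still matches from where it stops; whatever follows it matches normally.
`re.search` tries every starting position until one works.
The match spans [3:10] → '[[gocq]'.
Captured: group 1 = '[gocq'.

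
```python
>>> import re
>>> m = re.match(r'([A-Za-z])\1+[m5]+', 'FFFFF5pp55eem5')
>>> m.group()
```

'FFFFF5'

`match` is anchored at position 0; if the pattern doesn't fit there, it returns None.
The match spans [0:6] → 'FFFFF5'.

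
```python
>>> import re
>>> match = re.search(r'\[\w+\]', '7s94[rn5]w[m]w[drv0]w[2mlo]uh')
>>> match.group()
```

Unlike `match`, `search` isn't anchored — it looks for the pattern anywhere in the string.
The match spans [4:9] → '[rn5]'.

'[rn5]'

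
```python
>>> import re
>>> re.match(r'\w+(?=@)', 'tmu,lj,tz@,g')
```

None

The positive lookaround only admits positions where the adjacent text matches; those characters stay outside the span.
`re.match` won't scan ahead — the pattern has to work from the very first character.
Here the pattern fails at index 0, so the call returns None.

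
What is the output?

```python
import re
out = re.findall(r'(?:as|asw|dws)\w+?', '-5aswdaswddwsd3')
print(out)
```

['asw', 'asw', 'dwsd']

Branches in `(...|...)` are attempted left-to-right; the first branch that allows the whole pattern to succeed is taken.
Scanning left to right: at [2:5] → 'asw'; at [6:9] → 'asw'; at [10:14] → 'dwsd'.
`findall` yields the raw match text (3 of them) because the pattern has no groups.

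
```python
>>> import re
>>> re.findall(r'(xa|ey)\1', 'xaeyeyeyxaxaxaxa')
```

After group 1 captures some text, `\1` only succeeds where that same text appears again.
Walking the string: at [2:6] match 'eyey', group 1 = 'ey'; at [8:12] match 'xaxa', group 1 = 'xa'; at [12:16] match 'xaxa', group 1 = 'xa'.
Because there's exactly one group, `findall` drops the full match and keeps group 1 from each hit.

['ey', 'xa', 'xa']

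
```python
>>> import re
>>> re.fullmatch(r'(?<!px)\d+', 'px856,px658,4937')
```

`fullmatch` succeeds only if the pattern covers the string from start to end.
Here the pattern can't cover the whole string, so the call returns None.

None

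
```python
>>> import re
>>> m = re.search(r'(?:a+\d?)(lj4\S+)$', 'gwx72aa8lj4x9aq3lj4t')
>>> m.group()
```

'aa8lj4x9aq3lj4t'

This matches one or more of a literal 'a', then optionally a digit (non-capturing group); then the literal 'lj4', then one or more of a non-whitespace character (captured); then anchored at the end.
The match spans [5:20] → 'aa8lj4x9aq3lj4t'.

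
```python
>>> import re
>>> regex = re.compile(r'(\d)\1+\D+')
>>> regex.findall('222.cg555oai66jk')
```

The backreference `\1` re-matches whatever the first group consumed, character for character.
`findall` collects group 1 from each match (3 total).

['2', '5', '6']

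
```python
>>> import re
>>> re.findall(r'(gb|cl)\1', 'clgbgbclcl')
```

`\1` is not a pattern — it's the concrete string captured by group 1, re-applied verbatim.
Scanning left to right: at [2:6] match 'gbgb', group 1 = 'gb'; at [6:10] match 'clcl', group 1 = 'cl'.
One capturing group, so `findall` returns just the captured substring from each match — 2 in all.

['gb', 'cl']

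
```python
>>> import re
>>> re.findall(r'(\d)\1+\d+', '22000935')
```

After group 1 captures some text, `\1` only succeeds where that same text appears again.
`findall` collects group 1 from the one match (1 total).

['2']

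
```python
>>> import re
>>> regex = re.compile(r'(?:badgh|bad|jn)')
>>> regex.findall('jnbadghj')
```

['jn', 'badgh']

Alternation isn't longest-match — the leftmost alternative that fits at this position is chosen.
Matches: at [0:2] → 'jn'; at [2:7] → 'badgh'.
No capturing groups, so `findall` returns the 2 full match strings.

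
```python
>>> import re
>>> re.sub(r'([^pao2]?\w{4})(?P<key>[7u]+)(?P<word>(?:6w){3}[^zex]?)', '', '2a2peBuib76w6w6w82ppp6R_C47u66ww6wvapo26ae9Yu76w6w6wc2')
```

Pattern: optionally any character except [pao2], then exactly 4 of a word character (captured); then one or more of one of [7u] (captured as 'key'); then the literal '6w' repeated 3 times, then optionally any character except [zex] (captured as 'word').
Matches: at [4:17] → 'eBuib76w6w6w8'; at [39:53] → '6ae9Yu76w6w6wc'.
Each match is replaced by ''.

'2a2p2ppp6R_C47u66ww6wvapo22'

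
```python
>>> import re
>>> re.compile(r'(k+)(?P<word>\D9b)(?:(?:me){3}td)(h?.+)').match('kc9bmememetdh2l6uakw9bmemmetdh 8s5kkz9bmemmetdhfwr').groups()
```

Pattern: one or more of a literal 'k' (captured); then a non-digit, then the literal '9b' (captured as 'word'); then the literal 'me' repeated 3 times, then the literal 'td' (non-capturing group); then optionally the literal 'h', then one or more of any character (captured).
`match` is anchored at position 0; if the pattern doesn't fit there, it returns None.
The match spans [0:50] → 'kc9bmememetdh2l6uakw9bmemmetdh 8s5kkz9bmemmetdhfwr'.
Captured: group 1 = 'k', group 2 = 'c9b', group 3 = 'h2l6uakw9bmemmetdh 8s5kkz9bmemmetdhfwr'.

('k', 'c9b', 'h2l6uakw9bmemmetdh 8s5kkz9bmemmetdhfwr')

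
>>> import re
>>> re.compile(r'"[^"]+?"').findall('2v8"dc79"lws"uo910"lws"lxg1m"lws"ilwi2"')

['"dc79"', '"uo910"', '"lxg1m"', '"ilwi2"']

`findall` yields the raw match text (4 of them) because the pattern has no groups.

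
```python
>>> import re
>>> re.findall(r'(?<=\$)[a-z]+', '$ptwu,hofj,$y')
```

['ptwu', 'y']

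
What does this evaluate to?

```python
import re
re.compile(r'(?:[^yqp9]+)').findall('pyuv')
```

Pattern: one or more of any character except [yqp9] (non-capturing group).
No capturing groups, so `findall` returns the 1 full match string.

['uv']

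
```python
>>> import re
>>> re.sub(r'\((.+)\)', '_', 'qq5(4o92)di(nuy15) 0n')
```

'qq5_ 0n'

Matches: at [3:18] → '(4o92)di(nuy15)'.
`sub` substitutes '_' at each match site.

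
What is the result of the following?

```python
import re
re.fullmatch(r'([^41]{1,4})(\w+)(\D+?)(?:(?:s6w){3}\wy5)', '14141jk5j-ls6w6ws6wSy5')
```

None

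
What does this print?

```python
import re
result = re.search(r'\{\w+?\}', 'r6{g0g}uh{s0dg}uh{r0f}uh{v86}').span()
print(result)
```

(2, 7)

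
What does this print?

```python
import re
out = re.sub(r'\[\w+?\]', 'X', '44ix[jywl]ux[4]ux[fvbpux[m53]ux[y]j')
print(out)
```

Matches: at [4:10] → '[jywl]'; at [12:15] → '[4]'; at [24:29] → '[m53]'; at [31:34] → '[y]'.
`sub` substitutes 'X' at each match site.

44ixXuxXux[fvbpuxXuxXj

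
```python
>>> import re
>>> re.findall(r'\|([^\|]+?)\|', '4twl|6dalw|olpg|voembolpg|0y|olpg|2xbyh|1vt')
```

Matches: at [4:11] match '|6dalw|', group 1 = '6dalw'; at [15:26] match '|voembolpg|', group 1 = 'voembolpg'; at [28:34] match '|olpg|', group 1 = 'olpg'.
`findall` collects group 1 from each match (3 total).

['6dalw', 'voembolpg', 'olpg']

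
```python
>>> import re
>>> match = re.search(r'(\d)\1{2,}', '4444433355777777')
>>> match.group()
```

`\1` is not a pattern — it's the concrete string captured by group 1, re-applied verbatim.
`re.search` scans for the first position where the pattern succeeds.
The match spans [0:5] → '44444'.
Captured: group 1 = '4'.

'44444'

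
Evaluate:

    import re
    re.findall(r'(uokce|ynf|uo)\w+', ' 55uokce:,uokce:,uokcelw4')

['uo', 'uo', 'uokce']

Alternation tries branches left to right and keeps the first one that lets the overall match succeed at that position.
Walking the string: at [3:8] match 'uokce', group 1 = 'uo'; at [10:15] match 'uokce', group 1 = 'uo'; at [17:25] match 'uokcelw4', group 1 = 'uokce'.
`findall` collects group 1 from each match (3 total).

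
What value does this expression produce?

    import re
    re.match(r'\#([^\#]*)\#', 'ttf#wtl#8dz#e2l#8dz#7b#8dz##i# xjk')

None

`match` is anchored at position 0; if the pattern doesn't fit there, it returns None.
Here the pattern fails at index 0, so the call returns None.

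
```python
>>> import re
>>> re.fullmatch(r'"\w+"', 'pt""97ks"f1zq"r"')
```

None

`re.fullmatch` requires the pattern to consume the entire string.
Here the string isn't matched end-to-end, so the call returns None.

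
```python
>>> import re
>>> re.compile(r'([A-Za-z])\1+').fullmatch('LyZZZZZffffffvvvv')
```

None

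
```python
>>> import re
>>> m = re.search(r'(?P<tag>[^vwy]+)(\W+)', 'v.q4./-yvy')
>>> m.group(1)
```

This matches one or more of any character except [vwy] (captured as 'tag'); then one or more of a non-word character (captured).
`re.search` tries every starting position until one works.
The match spans [1:7] → '.q4./-'.
Captured: group 1 = '.q4./', group 2 = '-'.

'.q4./'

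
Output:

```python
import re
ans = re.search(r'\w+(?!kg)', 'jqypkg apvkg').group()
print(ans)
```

jqypkg

The negative lookaround is zero-width — it rules out positions where the adjacent text would match, without consuming anything.
The match spans [0:6] → 'jqypkg'.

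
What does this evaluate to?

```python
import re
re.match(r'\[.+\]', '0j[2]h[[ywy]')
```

`re.match` won't scan ahead — the pattern has to work from the very first character.
Here the string doesn't start with a match, so the call returns None.

None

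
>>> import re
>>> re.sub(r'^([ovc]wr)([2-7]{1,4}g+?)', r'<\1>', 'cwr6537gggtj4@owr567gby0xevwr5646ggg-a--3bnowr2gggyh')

The pattern matches anchored at the start of the string; then one of [ovc], then the literal 'wr' (captured); then 1 to 4 of a character in [2-7], then one or more of the literal 'g' (lazy) (captured).
With the lazy modifier that quantifier settles for the fewest repetitions that let the rest of the pattern succeed (the atoms after it are unaffected and can still be greedy).
Matches: at [0:8] → 'cwr6537g'.
The replacement refers to a captured group, so each match is rewritten using its own captured text.

'<cwr>ggtj4@owr567gby0xevwr5646ggg-a--3bnowr2gggyh'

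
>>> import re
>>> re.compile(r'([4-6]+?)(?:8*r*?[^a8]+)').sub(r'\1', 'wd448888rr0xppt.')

'wd48888rr0xppt.'

The `?` after the quantifier makes it lazy — it takes as little as possible before letting the rest of the pattern try.
The replacement refers to a captured group, so each match is rewritten using its own captured text.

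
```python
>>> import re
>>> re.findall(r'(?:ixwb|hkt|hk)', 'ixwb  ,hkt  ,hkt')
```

['ixwb', 'hkt', 'hkt']

Alternation isn't longest-match — the leftmost alternative that fits at this position is chosen.
Walking the string: at [0:4] → 'ixwb'; at [7:10] → 'hkt'; at [13:16] → 'hkt'.
With no groups in the pattern, `findall` gives back each whole match — 3 here.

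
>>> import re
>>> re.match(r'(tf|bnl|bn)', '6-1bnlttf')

None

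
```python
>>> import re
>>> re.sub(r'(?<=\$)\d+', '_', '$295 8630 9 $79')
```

'$_ 8630 9 $_'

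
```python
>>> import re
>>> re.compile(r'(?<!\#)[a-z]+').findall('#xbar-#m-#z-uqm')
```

A negative assertion filters positions out without eating any characters.
Scanning left to right: at [2:5] → 'bar'; at [12:15] → 'uqm'.
`findall` yields the raw match text (2 of them) because the pattern has no groups.

['bar', 'uqm']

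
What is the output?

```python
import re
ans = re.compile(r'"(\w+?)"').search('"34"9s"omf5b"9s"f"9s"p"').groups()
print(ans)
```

`search` walks the string left to right and returns the first match it finds.
The match spans [0:4] → '"34"'.
Captured: group 1 = '34'.

('34',)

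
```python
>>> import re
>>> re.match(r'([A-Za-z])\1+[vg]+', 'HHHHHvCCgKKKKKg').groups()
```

('H',)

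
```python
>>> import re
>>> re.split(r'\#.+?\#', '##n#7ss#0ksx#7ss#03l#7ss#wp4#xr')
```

A non-greedy quantifier consumes as few characters as it can — just enough that the remainder of the pattern still matches from where it stops; whatever follows it matches normally.
`split` removes every match and returns the 5 fragments in between.

['', '7ss', '7ss', '7ss', 'xr']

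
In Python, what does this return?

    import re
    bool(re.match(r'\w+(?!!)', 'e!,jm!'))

False

With `match`, the pattern is implicitly anchored at the beginning.
Here the string doesn't start with a match, so the call returns None, and `bool(None)` is False.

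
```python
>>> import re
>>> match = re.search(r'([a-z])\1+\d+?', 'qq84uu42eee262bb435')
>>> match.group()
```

A backreference is literal: `\1` must see the identical characters the first group matched.
The match spans [0:3] → 'qq8'.

'qq8'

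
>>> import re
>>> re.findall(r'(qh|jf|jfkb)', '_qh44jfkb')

`|` is ordered: at each position the engine commits to the first alternative that works.
Matches: at [1:3] match 'qh', group 1 = 'qh'; at [5:7] match 'jf', group 1 = 'jf'.
`findall` collects group 1 from each match (2 total).

['qh', 'jf']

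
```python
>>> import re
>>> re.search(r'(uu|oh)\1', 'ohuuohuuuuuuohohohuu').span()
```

`\1` is not a pattern — it's the concrete string captured by group 1, re-applied verbatim.
`re.search` tries every starting position until one works.
The match spans [6:10] → 'uuuu'.
Captured: group 1 = 'uu'.

(6, 10)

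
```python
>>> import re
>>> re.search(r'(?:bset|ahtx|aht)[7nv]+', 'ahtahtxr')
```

Here the pattern never matches, so the call returns None.

None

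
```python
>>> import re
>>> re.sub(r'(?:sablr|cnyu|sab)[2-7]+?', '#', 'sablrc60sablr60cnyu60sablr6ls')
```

Every occurrence is swapped for '#'.

'sablrc60#0#0#ls'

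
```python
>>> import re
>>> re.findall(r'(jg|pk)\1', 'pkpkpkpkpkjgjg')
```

A backreference is literal: `\1` must see the identical characters the first group matched.
Because there's exactly one group, `findall` drops the full match and keeps group 1 from each hit.

['pk', 'pk', 'jg']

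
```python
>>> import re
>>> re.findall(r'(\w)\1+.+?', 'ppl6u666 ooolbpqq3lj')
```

`\1` has to match the exact text group 1 already captured.
Walking the string: at [0:3] match 'ppl', group 1 = 'p'; at [5:9] match '666 ', group 1 = '6'; at [9:13] match 'oool', group 1 = 'o'; at [15:18] match 'qq3', group 1 = 'q'.
`findall` collects group 1 from each match (4 total).

['p', '6', 'o', 'q']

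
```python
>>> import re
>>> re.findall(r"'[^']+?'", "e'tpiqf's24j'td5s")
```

Since nothing is captured, `findall` lists the 1 matched substring directly.

["'tpiqf'"]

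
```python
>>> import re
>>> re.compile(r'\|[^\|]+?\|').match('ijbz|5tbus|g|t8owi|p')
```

`re.match` only tries the pattern at the start of the string.
Here the string doesn't start with a match, so the call returns None.

None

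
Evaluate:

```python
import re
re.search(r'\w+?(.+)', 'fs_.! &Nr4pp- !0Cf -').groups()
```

('s_.! &Nr4pp- !0Cf -',)

The pattern matches one or more of a word character (lazy); then one or more of any character (captured).
Unlike `match`, `search` isn't anchored — it looks for the pattern anywhere in the string.
The match spans [0:20] → 'fs_.! &Nr4pp- !0Cf -'.
Captured: group 1 = 's_.! &Nr4pp- !0Cf -'.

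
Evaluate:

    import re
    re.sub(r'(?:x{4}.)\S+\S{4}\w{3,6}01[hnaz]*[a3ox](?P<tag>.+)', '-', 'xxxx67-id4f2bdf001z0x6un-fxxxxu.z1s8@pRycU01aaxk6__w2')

'-'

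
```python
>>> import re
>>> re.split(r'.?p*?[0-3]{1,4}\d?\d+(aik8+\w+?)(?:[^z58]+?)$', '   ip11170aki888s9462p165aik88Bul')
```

['   ip11170aki888s946', 'aik88B', '']

The pattern matches optionally any character, then zero or more of the literal 'p' (lazy); then 1 to 4 of a character in [0-3], then optionally a digit, then one or more of a digit; then the literal 'aik', then one or more of a literal '8', then one or more of a word character (lazy) (captured); then one or more of any character except [z58] (lazy) (non-capturing group); then anchored at the end.
Matches to split on: at [20:33] → '2p165aik88Bul'.
Because the pattern has a capturing group, `split` also inserts each captured text between the pieces.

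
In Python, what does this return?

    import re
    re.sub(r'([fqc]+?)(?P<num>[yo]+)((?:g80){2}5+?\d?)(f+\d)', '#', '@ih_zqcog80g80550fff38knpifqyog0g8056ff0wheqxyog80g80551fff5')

'@ih_z#8knpifqyog0g8056ff0wheqxyog80g80551fff5'

The pattern matches one or more of one of [fqc] (lazy) (captured); then one or more of one of [yo] (captured as 'num'); then the literal 'g80' repeated 2 times, then one or more of the literal '5' (lazy), then optionally a digit (captured); then one or more of a literal 'f', then a digit (captured).
Matches: at [5:21] → 'qcog80g80550fff3'.
`sub` substitutes '#' at each match site.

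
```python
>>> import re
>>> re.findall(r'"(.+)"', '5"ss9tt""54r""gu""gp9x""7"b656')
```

['ss9tt""54r""gu""gp9x""7']

Matches: at [1:26] match '"ss9tt""54r""gu""gp9x""7"', group 1 = 'ss9tt""54r""gu""gp9x""7'.
Because there's exactly one group, `findall` drops the full match and keeps group 1 from the one hit.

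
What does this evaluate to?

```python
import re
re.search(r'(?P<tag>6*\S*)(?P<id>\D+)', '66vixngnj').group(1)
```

'66vixngn'

The pattern matches zero or more of a literal '6', then zero or more of a non-whitespace character (captured as 'tag'); then one or more of a non-digit (captured as 'id').
`search` walks the string left to right and returns the first match it finds.
The match spans [0:9] → '66vixngnj'.
Captured: group 1 = '66vixngn', group 2 = 'j'.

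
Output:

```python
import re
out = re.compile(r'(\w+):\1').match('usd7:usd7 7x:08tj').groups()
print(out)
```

('usd7',)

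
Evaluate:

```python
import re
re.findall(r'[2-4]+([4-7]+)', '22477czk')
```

The pattern matches one or more of a character in [2-4]; then one or more of a character in [4-7] (captured).
Scanning left to right: at [0:5] match '22477', group 1 = '77'.
Because there's exactly one group, `findall` drops the full match and keeps group 1 from the one hit.

['77']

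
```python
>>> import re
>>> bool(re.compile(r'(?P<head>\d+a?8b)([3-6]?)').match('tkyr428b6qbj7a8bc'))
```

`re.match` only tries the pattern at the start of the string.
Here position 0 doesn't satisfy it, so the call returns None, and `bool(None)` is False.

False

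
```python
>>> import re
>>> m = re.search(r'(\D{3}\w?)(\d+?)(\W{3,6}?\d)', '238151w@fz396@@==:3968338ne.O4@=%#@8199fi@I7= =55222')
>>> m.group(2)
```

'396'

The match spans [6:19] → 'w@fz396@@==:3'.
Captured: group 1 = 'w@fz', group 2 = '396', group 3 = '@@==:3'.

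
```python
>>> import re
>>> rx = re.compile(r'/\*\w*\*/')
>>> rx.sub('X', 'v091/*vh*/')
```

Matches: at [4:10] → '/*vh*/'.
Each match is replaced by 'X'.

'v091X'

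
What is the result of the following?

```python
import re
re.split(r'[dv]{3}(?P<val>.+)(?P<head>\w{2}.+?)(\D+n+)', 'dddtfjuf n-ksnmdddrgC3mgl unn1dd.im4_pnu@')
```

['', 'tfjuf n-ksnmdddrgC3mgl unn1dd.i', 'm4_', 'pn', 'u@']

With a capturing group present, the delimiter's captured portion is kept in the result list.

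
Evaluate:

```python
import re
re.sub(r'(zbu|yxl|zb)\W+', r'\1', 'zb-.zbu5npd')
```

'zbzbu5npd'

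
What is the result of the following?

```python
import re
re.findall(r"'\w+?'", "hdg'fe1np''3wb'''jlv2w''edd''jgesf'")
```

["'fe1np'", "'3wb'", "'jlv2w'", "'edd'", "'jgesf'"]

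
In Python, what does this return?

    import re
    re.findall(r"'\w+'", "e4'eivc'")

["'eivc'"]

No capturing groups, so `findall` returns the 1 full match string.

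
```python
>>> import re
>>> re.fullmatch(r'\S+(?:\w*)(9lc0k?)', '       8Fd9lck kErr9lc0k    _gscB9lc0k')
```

None

`re.fullmatch` requires the pattern to consume the entire string.
Here there's no way to consume every character, so the call returns None.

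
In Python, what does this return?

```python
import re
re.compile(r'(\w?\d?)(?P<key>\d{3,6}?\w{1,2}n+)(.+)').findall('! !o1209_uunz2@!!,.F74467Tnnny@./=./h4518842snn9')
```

[('F7', '4467Tnnn', 'y@./=./h4518842snn9')]

The pattern matches optionally a word character, then optionally a digit (captured); then 3 to 6 of a digit (lazy), then 1 to 2 of a word character, then one or more of the literal 'n' (captured as 'key'); then one or more of any character (captured).
Multiple groups make `findall` return tuples — one 3-tuple for the one match.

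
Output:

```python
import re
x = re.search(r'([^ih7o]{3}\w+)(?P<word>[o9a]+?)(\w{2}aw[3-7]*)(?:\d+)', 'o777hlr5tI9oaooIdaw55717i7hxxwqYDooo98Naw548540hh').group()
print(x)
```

lr5tI9oaooIdaw55717i7hxxwqYDooo98Naw548540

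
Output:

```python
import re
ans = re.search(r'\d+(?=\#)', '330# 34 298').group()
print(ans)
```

330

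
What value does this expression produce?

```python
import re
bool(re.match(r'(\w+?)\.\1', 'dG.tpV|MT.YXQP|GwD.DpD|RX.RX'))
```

`\1` has to match the exact text group 1 already captured.
`re.match` only tries the pattern at the start of the string.
Here the pattern fails at index 0, so the call returns None, and `bool(None)` is False.

False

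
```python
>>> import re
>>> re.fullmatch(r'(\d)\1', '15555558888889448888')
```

`re.fullmatch` is like wrapping the pattern in `^…$` (in single-line mode).
Here there's no way to consume every character, so the call returns None.

None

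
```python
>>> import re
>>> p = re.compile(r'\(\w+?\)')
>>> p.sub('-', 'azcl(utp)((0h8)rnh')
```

Matches: at [4:9] → '(utp)'; at [10:15] → '(0h8)'.
Each match is replaced by '-'.

'azcl-(-rnh'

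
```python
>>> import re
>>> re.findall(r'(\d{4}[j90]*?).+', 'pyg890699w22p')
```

A `+?`/`*?`/`{m,n}?` starts at its minimum and grows only as far as needed for what follows to match.
`findall` collects group 1 from the one match (1 total).

['8906']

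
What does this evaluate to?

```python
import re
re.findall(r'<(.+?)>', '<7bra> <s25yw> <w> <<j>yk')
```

Because the quantifier is non-greedy, it stops expanding at the earliest point where the rest of the pattern can succeed.
Matches: at [0:6] match '<7bra>', group 1 = '7bra'; at [7:14] match '<s25yw>', group 1 = 's25yw'; at [15:18] match '<w>', group 1 = 'w'; at [19:23] match '<<j>', group 1 = '<j'.
With a single group, `findall` returns only what that group captured — 4 items.

['7bra', 's25yw', 'w', '<j']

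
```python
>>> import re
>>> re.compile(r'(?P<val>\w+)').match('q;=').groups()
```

The match spans [0:1] → 'q'.
Captured: group 1 = 'q'.

('q',)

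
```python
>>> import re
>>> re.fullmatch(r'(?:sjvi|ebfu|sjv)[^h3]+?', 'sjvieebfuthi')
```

`re.fullmatch` requires the pattern to consume the entire string.
Here the string isn't matched end-to-end, so the call returns None.

None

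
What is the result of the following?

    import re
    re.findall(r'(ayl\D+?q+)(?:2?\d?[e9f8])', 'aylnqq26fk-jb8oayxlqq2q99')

['aylnqq']

Because there's exactly one group, `findall` drops the full match and keeps group 1 from the one hit.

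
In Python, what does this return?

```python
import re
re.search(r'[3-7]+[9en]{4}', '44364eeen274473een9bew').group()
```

'44364eeen'

This matches one or more of a character in [3-7]; then exactly 4 of one of [9en].
The match spans [0:9] → '44364eeen'.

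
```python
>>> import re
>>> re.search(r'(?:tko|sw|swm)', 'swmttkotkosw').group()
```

'sw'

Branches in `(...|...)` are attempted left-to-right; the first branch that allows the whole pattern to succeed is taken.
The match spans [0:2] → 'sw'.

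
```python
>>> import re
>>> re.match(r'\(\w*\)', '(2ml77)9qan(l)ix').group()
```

`re.match` only tries the pattern at the start of the string.
The match spans [0:7] → '(2ml77)'.

'(2ml77)'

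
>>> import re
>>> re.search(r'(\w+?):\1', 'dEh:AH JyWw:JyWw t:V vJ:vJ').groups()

A backreference is literal: `\1` must see the identical characters the first group matched.
Unlike `match`, `search` isn't anchored — it looks for the pattern anywhere in the string.
The match spans [7:16] → 'JyWw:JyWw'.
Captured: group 1 = 'JyWw'.

('JyWw',)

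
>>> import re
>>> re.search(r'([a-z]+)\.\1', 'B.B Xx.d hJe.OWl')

A backreference is literal: `\1` must see the identical characters the first group matched.
Unlike `match`, `search` isn't anchored — it looks for the pattern anywhere in the string.
Here no position works, so the call returns None.

None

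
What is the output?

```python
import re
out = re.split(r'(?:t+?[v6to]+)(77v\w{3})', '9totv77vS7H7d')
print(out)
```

Pattern: one or more of the literal 't' (lazy), then one or more of one of [v6to] (non-capturing group); then the literal '77v', then exactly 3 of a word character (captured).
Matches to split on: at [1:11] → 'totv77vS7H'.
With a capturing group present, the delimiter's captured portion is kept in the result list.

['9', '77vS7H', '7d']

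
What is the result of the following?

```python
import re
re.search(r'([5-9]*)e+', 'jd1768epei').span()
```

(3, 7)

This matches zero or more of a character in [5-9] (captured); then one or more of a literal 'e'.
`re.search` scans for the first position where the pattern succeeds.
The match spans [3:7] → '768e'.
Captured: group 1 = '768'.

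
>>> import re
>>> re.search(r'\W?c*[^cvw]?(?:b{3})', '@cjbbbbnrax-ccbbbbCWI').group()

Pattern: optionally a non-word character, then zero or more of a literal 'c', then optionally any character except [cvw]; then exactly 3 of a literal 'b' (non-capturing group).
Unlike `match`, `search` isn't anchored — it looks for the pattern anywhere in the string.
The match spans [0:6] → '@cjbbb'.

'@cjbbb'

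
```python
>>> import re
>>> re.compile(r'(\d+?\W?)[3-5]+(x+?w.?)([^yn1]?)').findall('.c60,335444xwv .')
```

[('60,', 'xwv', ' ')]

Pattern: one or more of a digit (lazy), then optionally a non-word character (captured); then one or more of a character in [3-5]; then one or more of the literal 'x' (lazy), then the literal 'w', then optionally any character (captured); then optionally any character except [yn1] (captured).
Matches: at [2:15] match '60,335444xwv ', groups = ('60,', 'xwv', ' ').
With 3 capturing groups, `findall` returns a 3-tuple per match.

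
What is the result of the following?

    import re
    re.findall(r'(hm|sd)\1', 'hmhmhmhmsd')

['hm', 'hm']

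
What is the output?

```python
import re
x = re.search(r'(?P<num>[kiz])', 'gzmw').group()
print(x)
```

z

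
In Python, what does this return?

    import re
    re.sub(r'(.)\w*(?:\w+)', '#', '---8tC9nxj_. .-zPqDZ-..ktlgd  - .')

Every occurrence is swapped for '#'.

'--#. .#-.#  - .'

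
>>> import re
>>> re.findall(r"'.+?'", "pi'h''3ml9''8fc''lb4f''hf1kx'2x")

A `+?`/`*?`/`{m,n}?` starts at its minimum and grows only as far as needed for what follows to match.
Walking the string: at [2:5] → "'h'"; at [5:11] → "'3ml9'"; at [11:16] → "'8fc'"; at [16:22] → "'lb4f'"; at [22:29] → "'hf1kx'".
`findall` yields the raw match text (5 of them) because the pattern has no groups.

["'h'", "'3ml9'", "'8fc'", "'lb4f'", "'hf1kx'"]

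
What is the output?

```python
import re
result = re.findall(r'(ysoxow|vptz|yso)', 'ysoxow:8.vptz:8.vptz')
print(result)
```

['ysoxow', 'vptz', 'vptz']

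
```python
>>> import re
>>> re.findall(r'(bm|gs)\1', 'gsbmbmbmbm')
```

After group 1 captures some text, `\1` only succeeds where that same text appears again.
Scanning left to right: at [2:6] match 'bmbm', group 1 = 'bm'; at [6:10] match 'bmbm', group 1 = 'bm'.
With a single group, `findall` returns only what that group captured — 2 items.

['bm', 'bm']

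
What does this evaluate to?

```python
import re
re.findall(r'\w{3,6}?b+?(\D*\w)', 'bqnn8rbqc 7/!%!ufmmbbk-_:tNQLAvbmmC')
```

['qc 7', 'bk-_:tNQLAvbmmC']

This matches 3 to 6 of a word character (lazy), then one or more of a literal 'b' (lazy); then zero or more of a non-digit, then a word character (captured).
Because there's exactly one group, `findall` drops the full match and keeps group 1 from each hit.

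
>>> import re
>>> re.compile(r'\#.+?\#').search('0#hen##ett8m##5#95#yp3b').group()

'#hen#'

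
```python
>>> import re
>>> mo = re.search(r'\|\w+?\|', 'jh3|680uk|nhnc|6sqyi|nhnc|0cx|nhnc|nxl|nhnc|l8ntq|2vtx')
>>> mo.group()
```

'|680uk|'

`search` walks the string left to right and returns the first match it finds.
The match spans [3:10] → '|680uk|'.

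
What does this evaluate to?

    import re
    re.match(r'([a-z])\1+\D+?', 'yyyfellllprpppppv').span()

A backreference is literal: `\1` must see the identical characters the first group matched.
With `match`, the pattern is implicitly anchored at the beginning.
The match spans [0:4] → 'yyyf'.
Captured: group 1 = 'y'.

(0, 4)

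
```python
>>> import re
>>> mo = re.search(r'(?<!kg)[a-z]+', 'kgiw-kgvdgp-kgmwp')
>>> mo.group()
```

'kgiw'

Because the assertion is negative and zero-width, positions next to the forbidden text are skipped.
`re.search` scans for the first position where the pattern succeeds.
The match spans [0:4] → 'kgiw'.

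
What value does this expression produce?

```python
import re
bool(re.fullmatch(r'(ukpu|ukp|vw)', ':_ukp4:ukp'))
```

`fullmatch` succeeds only if the pattern covers the string from start to end.
Here the pattern can't cover the whole string, so the call returns None, and `bool(None)` is False.

False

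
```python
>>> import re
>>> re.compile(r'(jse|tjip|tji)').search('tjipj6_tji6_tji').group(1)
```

Alternation isn't longest-match — the leftmost alternative that fits at this position is chosen.
`search` walks the string left to right and returns the first match it finds.
The match spans [0:4] → 'tjip'.
Captured: group 1 = 'tjip'.

'tjip'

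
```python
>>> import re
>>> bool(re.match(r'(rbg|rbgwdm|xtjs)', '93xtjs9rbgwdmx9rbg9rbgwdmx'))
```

`re.match` won't scan ahead — the pattern has to work from the very first character.
Here the pattern fails at index 0, so the call returns None, and `bool(None)` is False.

False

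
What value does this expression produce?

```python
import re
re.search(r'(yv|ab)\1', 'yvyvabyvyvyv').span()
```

(0, 4)

The backreference `\1` re-matches whatever the first group consumed, character for character.
`re.search` scans for the first position where the pattern succeeds.
The match spans [0:4] → 'yvyv'.
Captured: group 1 = 'yv'.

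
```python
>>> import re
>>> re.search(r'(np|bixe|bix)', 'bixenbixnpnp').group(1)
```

'bixe'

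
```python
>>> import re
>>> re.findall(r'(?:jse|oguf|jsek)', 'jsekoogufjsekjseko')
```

['jse', 'oguf', 'jse', 'jse']

Branches in `(...|...)` are attempted left-to-right; the first branch that allows the whole pattern to succeed is taken.
Scanning left to right: at [0:3] → 'jse'; at [5:9] → 'oguf'; at [9:12] → 'jse'; at [13:16] → 'jse'.
`findall` yields the raw match text (4 of them) because the pattern has no groups.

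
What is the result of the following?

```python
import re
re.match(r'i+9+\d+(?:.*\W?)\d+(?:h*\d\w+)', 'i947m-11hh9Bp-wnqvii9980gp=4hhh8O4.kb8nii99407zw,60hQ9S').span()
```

(0, 55)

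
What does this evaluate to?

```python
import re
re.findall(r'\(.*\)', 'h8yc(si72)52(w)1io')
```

['(si72)52(w)']

Walking the string: at [4:15] → '(si72)52(w)'.
Since nothing is captured, `findall` lists the 1 matched substring directly.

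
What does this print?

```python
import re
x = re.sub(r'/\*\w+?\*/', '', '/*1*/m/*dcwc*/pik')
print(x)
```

Each match is replaced by ''.

mpik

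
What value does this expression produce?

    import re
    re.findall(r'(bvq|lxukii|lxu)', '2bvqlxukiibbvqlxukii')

['bvq', 'lxukii', 'bvq', 'lxukii']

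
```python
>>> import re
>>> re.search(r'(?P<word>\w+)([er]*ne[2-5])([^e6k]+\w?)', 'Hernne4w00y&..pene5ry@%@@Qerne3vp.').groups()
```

('Hern', 'ne4', 'w00y&..pe')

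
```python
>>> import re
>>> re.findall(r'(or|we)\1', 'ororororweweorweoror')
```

The backreference `\1` re-matches whatever the first group consumed, character for character.
Scanning left to right: at [0:4] match 'oror', group 1 = 'or'; at [4:8] match 'oror', group 1 = 'or'; at [8:12] match 'wewe', group 1 = 'we'; at [16:20] match 'oror', group 1 = 'or'.
`findall` collects group 1 from each match (4 total).

['or', 'or', 'we', 'or']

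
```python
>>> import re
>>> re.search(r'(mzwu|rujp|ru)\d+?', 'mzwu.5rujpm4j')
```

None

Unlike `match`, `search` isn't anchored — it looks for the pattern anywhere in the string.
Here nothing in the string fits, so the call returns None.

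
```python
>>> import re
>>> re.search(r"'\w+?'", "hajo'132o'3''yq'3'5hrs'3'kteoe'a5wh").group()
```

"'132o'"

Unlike `match`, `search` isn't anchored — it looks for the pattern anywhere in the string.
The match spans [4:10] → "'132o'".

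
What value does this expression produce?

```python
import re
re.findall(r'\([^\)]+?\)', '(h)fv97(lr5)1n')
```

['(h)', '(lr5)']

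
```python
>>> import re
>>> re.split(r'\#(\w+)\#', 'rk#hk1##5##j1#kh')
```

['rk', 'hk1', '', '5', '', 'j1', 'kh']

Matches to split on: at [2:7] → '#hk1#'; at [7:10] → '#5#'; at [10:14] → '#j1#'.
`re.split` interleaves the captured-group text with the surrounding fragments.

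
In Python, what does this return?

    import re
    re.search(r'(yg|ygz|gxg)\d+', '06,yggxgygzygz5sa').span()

(11, 15)

`re.search` scans for the first position where the pattern succeeds.
The match spans [11:15] → 'ygz5'.
Captured: group 1 = 'ygz'.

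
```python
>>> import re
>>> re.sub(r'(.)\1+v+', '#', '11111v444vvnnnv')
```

'###'

A backreference is literal: `\1` must see the identical characters the first group matched.
Matches: at [0:6] → '11111v'; at [6:11] → '444vv'; at [11:15] → 'nnnv'.
Every occurrence is swapped for '#'.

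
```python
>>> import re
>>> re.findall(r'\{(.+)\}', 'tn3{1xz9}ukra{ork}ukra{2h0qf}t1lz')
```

Scanning left to right: at [3:29] match '{1xz9}ukra{ork}ukra{2h0qf}', group 1 = '1xz9}ukra{ork}ukra{2h0qf'.
With a single group, `findall` returns only what that group captured — 1 item.

['1xz9}ukra{ork}ukra{2h0qf']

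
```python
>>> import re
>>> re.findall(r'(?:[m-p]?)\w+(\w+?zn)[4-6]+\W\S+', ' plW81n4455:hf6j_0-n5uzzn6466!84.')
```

This matches optionally a character in [m-p] (non-capturing group); then one or more of a word character; then one or more of a word character (lazy), then the literal 'zn' (captured); then one or more of a character in [4-6], then a non-word character; then one or more of a non-whitespace character.
Walking the string: at [19:33] match 'n5uzzn6466!84.', group 1 = 'zzn'.
One capturing group, so `findall` returns just the captured substring from the one match — 1 in all.

['zzn']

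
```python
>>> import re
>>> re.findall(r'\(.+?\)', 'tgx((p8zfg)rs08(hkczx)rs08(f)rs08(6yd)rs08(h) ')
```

['((p8zfg)', '(hkczx)', '(f)', '(6yd)', '(h)']

With no groups in the pattern, `findall` gives back each whole match — 5 here.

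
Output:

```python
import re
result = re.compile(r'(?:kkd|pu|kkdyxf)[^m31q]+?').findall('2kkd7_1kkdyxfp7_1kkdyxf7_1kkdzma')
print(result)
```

['kkd7', 'kkdy', 'kkdy', 'kkdz']

`|` is ordered: at each position the engine commits to the first alternative that works.
Walking the string: at [1:5] → 'kkd7'; at [7:11] → 'kkdy'; at [17:21] → 'kkdy'; at [26:30] → 'kkdz'.
Since nothing is captured, `findall` lists the 4 matched substrings directly.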